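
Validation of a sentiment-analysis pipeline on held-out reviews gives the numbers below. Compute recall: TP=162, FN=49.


Recall = TP/(TP+FN)
= 162/(162+49)
= 162/211 = 76.78%

76.78%


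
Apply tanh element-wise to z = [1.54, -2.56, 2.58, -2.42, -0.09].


tanh(1.54) = 0.9121
tanh(-2.56) = -0.9881
tanh(2.58) = 0.9886
tanh(-2.42) = -0.9843
tanh(-0.09) = -0.0898
result = [0.9121, -0.9881, 0.9886, -0.9843, -0.0898]

[0.9121, -0.9881, 0.9886, -0.9843, -0.0898]


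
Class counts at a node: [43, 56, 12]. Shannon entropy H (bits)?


Probabilities: [43/111, 56/111, 12/111] ≈ [0.3874, 0.5045, 0.1081]
H = -((43/111)·log₂(43/111) + (56/111)·log₂(56/111) + (12/111)·log₂(12/111))
  = 1.3749 bits

1.3749 bits


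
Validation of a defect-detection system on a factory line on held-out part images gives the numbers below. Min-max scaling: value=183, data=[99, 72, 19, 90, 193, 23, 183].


min=19, max=193
(183-19)/(193-19) = 164/174 = 0.9425

0.9425


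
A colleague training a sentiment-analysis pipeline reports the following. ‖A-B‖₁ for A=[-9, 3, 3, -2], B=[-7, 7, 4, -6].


d = |-9+ 7| + |3-7| + |3-4| + |-2+ 6|
  = 2 + 4 + 1 + 4
  = 11

11


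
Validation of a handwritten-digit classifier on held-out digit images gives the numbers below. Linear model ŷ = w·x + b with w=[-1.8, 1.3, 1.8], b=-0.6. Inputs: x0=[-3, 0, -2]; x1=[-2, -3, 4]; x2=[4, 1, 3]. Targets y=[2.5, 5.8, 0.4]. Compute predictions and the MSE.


ŷ0 = (-1.8)·(-3) + (1.3)·(0) + (1.8)·(-2) - 0.6 = 1.2
ŷ1 = (-1.8)·(-2) + (1.3)·(-3) + (1.8)·(4) - 0.6 = 6.3
ŷ2 = (-1.8)·(4) + (1.3)·(1) + (1.8)·(3) - 0.6 = -1.1
errors² = [1.69, 0.25, 2.25]
MSE = 4.1900/3 = 1.3967

1.3967


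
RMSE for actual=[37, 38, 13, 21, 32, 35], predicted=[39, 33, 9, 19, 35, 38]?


MSE = 67/6 = 11.1667
RMSE = √(67/6) = 3.3417

3.3417


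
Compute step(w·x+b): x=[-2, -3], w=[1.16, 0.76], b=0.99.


z = (-2)·(1.16) + (-3)·(0.76) + 0.99
  = -3.61
step(z) = 0 (z<0)

0


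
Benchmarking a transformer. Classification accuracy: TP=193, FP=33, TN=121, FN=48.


Accuracy = (TP+TN)/(TP+TN+FP+FN)
= (193+121)/(395)
= 314/395 = 79.49%

79.49%


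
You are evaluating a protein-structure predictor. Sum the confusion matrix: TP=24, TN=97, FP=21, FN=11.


Total = TP + TN + FP + FN
= 24 + 97 + 21 + 11
= 153
(Predicted positive: 45, predicted negative: 108)

153


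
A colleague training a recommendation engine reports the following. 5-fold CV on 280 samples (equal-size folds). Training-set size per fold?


Fold size = 280/5 = 56
Training per fold = 280 - 56 = 224

224


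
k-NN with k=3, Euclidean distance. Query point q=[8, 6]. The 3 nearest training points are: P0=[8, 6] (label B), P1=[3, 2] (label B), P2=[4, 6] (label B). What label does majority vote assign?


d(q,P0) = 0.0  (label B)
d(q,P1) = 6.4031  (label B)
d(q,P2) = 4.0  (label B)
Votes: A=0, B=3
Majority → B

B


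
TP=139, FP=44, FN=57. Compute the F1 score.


Precision = 139/183 = 0.7596
Recall = 139/196 = 0.7092
F1 = 2·P·R/(P+R) = 2·TP/(2·TP+FP+FN) = 278/(278+44+57) = 278/379 = 0.7335

0.7335


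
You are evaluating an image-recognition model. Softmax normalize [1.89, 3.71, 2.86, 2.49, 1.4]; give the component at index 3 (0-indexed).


Exponentials: e^1.89=6.6194, e^3.71=40.8538, e^2.86=17.4615, e^2.49=12.0613, e^1.4=4.0552
Sum = 81.0512
Softmax = [0.0817, 0.504, 0.2154, 0.1488, 0.05]
p[3] = 12.0613/81.0512 = 0.1488

0.1488


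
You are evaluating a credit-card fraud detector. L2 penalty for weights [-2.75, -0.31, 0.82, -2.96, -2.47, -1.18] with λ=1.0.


‖w‖₂² = (-2.75)² + (-0.31)² + (0.82)² + (-2.96)² + (-2.47)² + (-1.18)²
     = 7.5625 + 0.0961 + 0.6724 + 8.7616 + 6.1009 + 1.3924
     = 24.5859
λ·‖w‖₂² = 1.0·24.5859 = 24.5859

24.5859


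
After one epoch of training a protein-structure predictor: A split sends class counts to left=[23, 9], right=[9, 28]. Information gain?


Parent = [32, 37], H_parent = 0.9962
H_left = 0.8571 (n=32), H_right = 0.8004 (n=37)
H_children = (32/69)·0.8571 + (37/69)·0.8004 = 0.8267
IG = 0.9962 - 0.8267 = 0.1695

0.1695


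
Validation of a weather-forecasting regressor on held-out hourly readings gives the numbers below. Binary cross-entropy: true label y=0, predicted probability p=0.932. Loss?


BCE = -[y·ln(p) + (1-y)·ln(1-p)]
= -0 - 1·ln(1-0.932)
= -ln(0.068) = 2.6882

2.6882


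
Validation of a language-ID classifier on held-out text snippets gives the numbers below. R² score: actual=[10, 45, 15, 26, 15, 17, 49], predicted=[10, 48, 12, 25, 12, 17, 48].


ȳ = 25.2857
SS_res = Σ(y-ŷ)² = 29
SS_tot = Σ(y-ȳ)² = 1465.43
R² = 1 - SS_res/SS_tot = 1 - 0.0198 = 0.9802

0.9802


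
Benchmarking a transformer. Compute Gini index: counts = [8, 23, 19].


Probabilities: [8/50, 23/50, 19/50] ≈ [0.16, 0.46, 0.38]
Σpᵢ² = (64 + 529 + 361)/50² = 954/2500
Gini = 1 - Σpᵢ² = 1 - 954/2500 = 0.6184

0.6184


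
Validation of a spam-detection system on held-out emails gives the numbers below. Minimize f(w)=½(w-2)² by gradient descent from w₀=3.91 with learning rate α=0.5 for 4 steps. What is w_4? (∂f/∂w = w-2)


step 1: grad = 3.91-2 = 1.91; w = 3.91 - 0.5·(1.91) = 2.955
step 2: grad = 2.955-2 = 0.955; w = 2.955 - 0.5·(0.955) = 2.4775
step 3: grad = 2.4775-2 = 0.4775; w = 2.4775 - 0.5·(0.4775) = 2.23875
step 4: grad = 2.23875-2 = 0.23875; w = 2.23875 - 0.5·(0.23875) = 2.119375

2.119375


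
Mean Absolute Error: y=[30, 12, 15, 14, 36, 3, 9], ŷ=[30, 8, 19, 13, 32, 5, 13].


Absolute errors: |30-30|=0, |12-8|=4, |15-19|=4, |14-13|=1, |36-32|=4, |3-5|=2, |9-13|=4
Sum = 19
MAE = 19/7 = 19/7

19/7


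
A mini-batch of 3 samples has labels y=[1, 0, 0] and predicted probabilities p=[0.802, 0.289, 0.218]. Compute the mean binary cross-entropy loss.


L[0] = -ln(0.802) = 0.2206
L[1] = -ln(1-0.289) = -ln(0.711) = 0.3411
L[2] = -ln(1-0.218) = -ln(0.782) = 0.2459
mean = (0.2206 + 0.3411 + 0.2459)/3 = 0.2692

0.2692


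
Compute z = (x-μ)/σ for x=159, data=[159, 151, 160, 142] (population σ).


μ = 153, σ = 7.2457
z = (159 - 153)/7.2457 = 0.8281

0.8281


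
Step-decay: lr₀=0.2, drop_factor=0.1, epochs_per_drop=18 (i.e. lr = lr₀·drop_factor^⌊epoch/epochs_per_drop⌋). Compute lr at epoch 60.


n_drops = ⌊60/18⌋ = 3
lr = 0.2·0.1^3 = 0.2·0.001 = 0.0002

0.0002


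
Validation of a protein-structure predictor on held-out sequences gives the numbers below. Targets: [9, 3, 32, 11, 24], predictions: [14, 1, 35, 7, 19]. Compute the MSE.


Squared errors: (9-14)²=25, (3-1)²=4, (32-35)²=9, (11-7)²=16, (24-19)²=25
Sum = 79
MSE = 79/5 = 79/5

79/5


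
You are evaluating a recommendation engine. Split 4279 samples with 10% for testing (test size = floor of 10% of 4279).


Test = ⌊4279·10/100⌋ = 427
Train = 4279 - 427 = 3852

Train: 3852, Test: 427


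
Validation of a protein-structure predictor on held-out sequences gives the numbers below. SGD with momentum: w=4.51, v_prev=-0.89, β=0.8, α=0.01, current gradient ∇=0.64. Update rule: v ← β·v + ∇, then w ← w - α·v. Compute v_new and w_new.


v_new = 0.8·-0.89 + 0.64 = -0.712 + 0.64 = -0.072
w_new = 4.51 - 0.01·-0.072 = 4.51 + 0.00072 = 4.51072

v_new=-0.072, w_new=4.51072


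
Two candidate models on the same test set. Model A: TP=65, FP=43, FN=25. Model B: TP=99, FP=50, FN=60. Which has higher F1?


Model A: P=65/108=0.6019, R=65/90=0.7222, F1=2PR/(P+R)=2TP/(2TP+FP+FN)=130/198=0.6566
Model B: P=99/149=0.6644, R=99/159=0.6226, F1=2PR/(P+R)=2TP/(2TP+FP+FN)=198/308=0.6429
0.6566 > 0.6429 → Model A

Model A


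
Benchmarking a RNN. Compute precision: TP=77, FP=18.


Precision = TP/(TP+FP)
= 77/(77+18)
= 77/95 = 81.05%

81.05%


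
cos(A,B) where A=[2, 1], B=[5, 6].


A·B = 2·5 + 1·6 = 16
‖A‖ = √5 = 2.2361, ‖B‖ = √61 = 7.8102
cos = 16/(√5·√61) = 16/√305 = 0.9162

0.9162


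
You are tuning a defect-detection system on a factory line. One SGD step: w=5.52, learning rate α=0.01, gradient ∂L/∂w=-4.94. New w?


w_new = w - α·∇
= 5.52 - 0.01·-4.94
= 5.52 + 0.0494
= 5.5694

5.5694


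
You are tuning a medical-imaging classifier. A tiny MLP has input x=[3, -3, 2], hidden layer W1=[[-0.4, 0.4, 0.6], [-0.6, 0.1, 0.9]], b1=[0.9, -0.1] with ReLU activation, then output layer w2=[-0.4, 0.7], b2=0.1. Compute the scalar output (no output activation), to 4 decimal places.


z1[0] = (-0.4)·(3) + (0.4)·(-3) + (0.6)·(2) + 0.9 = -0.3
z1[1] = (-0.6)·(3) + (0.1)·(-3) + (0.9)·(2) - 0.1 = -0.4
h = ReLU(z1) = [0.0, 0.0]
output = (-0.4)·(0.0) + (0.7)·(0.0) + 0.1 = 0.1

0.1


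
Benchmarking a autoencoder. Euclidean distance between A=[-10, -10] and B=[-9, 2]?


d = √((-10+ 9)² + (-10-2)²)
  = √(1 + 144)
  = √145 = 12.0416

12.0416


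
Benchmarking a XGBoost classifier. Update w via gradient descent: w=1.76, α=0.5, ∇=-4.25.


w_new = w - α·∇
= 1.76 - 0.5·-4.25
= 1.76 + 2.125
= 3.885

3.885


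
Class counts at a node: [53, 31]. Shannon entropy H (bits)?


Probabilities: [53/84, 31/84] ≈ [0.631, 0.369]
H = -((53/84)·log₂(53/84) + (31/84)·log₂(31/84))
  = 0.9499 bits

0.9499 bits


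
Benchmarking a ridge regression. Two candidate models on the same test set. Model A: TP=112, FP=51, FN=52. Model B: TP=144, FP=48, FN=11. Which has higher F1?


Model A: P=112/163=0.6871, R=112/164=0.6829, F1=2PR/(P+R)=2TP/(2TP+FP+FN)=224/327=0.685
Model B: P=144/192=0.75, R=144/155=0.929, F1=2PR/(P+R)=2TP/(2TP+FP+FN)=288/347=0.83
0.685 < 0.83 → Model B

Model B


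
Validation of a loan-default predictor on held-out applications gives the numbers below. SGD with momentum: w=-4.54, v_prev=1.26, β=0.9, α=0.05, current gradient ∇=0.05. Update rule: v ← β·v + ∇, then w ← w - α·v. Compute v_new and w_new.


v_new = 0.9·1.26 + 0.05 = 1.134 + 0.05 = 1.184
w_new = -4.54 - 0.05·1.184 = -4.54 - 0.0592 = -4.5992

v_new=1.184, w_new=-4.5992


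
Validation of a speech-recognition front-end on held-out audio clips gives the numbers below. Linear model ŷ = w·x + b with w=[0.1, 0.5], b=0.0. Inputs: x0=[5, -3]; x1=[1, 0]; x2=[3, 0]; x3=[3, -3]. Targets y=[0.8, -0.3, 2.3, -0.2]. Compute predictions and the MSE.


ŷ0 = (0.1)·(5) + (0.5)·(-3) + 0.0 = -1.0
ŷ1 = (0.1)·(1) + (0.5)·(0) + 0.0 = 0.1
ŷ2 = (0.1)·(3) + (0.5)·(0) + 0.0 = 0.3
ŷ3 = (0.1)·(3) + (0.5)·(-3) + 0.0 = -1.2
errors² = [3.24, 0.16, 4.0, 1.0]
MSE = 8.4000/4 = 2.1

2.1


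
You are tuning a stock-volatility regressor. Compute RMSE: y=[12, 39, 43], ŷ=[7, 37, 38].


MSE = 54/3 = 18
RMSE = √(54/3) = 4.2426

4.2426


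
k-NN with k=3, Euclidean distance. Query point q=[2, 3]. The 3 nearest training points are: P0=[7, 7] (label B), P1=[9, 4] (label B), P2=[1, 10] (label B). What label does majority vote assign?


d(q,P0) = 6.4031  (label B)
d(q,P1) = 7.0711  (label B)
d(q,P2) = 7.0711  (label B)
Votes: A=0, B=3
Majority → B

B


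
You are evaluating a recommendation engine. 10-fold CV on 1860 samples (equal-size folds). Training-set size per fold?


Fold size = 1860/10 = 186
Training per fold = 1860 - 186 = 1674

1674


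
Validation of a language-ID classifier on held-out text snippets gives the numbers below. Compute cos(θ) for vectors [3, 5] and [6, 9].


A·B = 3·6 + 5·9 = 63
‖A‖ = √34 = 5.831, ‖B‖ = √117 = 10.8167
cos = 63/(√34·√117) = 63/√3978 = 0.9989

0.9989


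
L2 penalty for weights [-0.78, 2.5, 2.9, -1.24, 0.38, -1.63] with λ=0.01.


‖w‖₂² = (-0.78)² + (2.5)² + (2.9)² + (-1.24)² + (0.38)² + (-1.63)²
     = 0.6084 + 6.25 + 8.41 + 1.5376 + 0.1444 + 2.6569
     = 19.6073
λ·‖w‖₂² = 0.01·19.6073 = 0.196073

0.196073


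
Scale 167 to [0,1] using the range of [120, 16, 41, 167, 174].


min=16, max=174
(167-16)/(174-16) = 151/158 = 0.9557

0.9557


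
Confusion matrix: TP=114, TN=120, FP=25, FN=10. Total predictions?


Total = TP + TN + FP + FN
= 114 + 120 + 25 + 10
= 269
(Predicted positive: 139, predicted negative: 130)

269


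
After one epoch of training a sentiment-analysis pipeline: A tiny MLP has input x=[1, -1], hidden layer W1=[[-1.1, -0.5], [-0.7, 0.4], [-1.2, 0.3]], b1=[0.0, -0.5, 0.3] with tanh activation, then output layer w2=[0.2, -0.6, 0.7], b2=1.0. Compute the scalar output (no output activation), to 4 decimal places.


z1[0] = (-1.1)·(1) + (-0.5)·(-1) + 0.0 = -0.6
z1[1] = (-0.7)·(1) + (0.4)·(-1) - 0.5 = -1.6
z1[2] = (-1.2)·(1) + (0.3)·(-1) + 0.3 = -1.2
h = tanh(z1) = [-0.537, -0.9217, -0.8337]
output = (0.2)·(-0.537) + (-0.6)·(-0.9217) + (0.7)·(-0.8337) + 1.0 = 0.862

0.862


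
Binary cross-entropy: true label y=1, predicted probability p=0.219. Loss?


BCE = -[y·ln(p) + (1-y)·ln(1-p)]
= -1·ln(0.219) - 0
= -ln(0.219) = 1.5187

1.5187


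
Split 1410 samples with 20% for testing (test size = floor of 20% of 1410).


Test = ⌊1410·20/100⌋ = 282
Train = 1410 - 282 = 1128

Train: 1128, Test: 282


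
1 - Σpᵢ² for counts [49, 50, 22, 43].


Probabilities: [49/164, 50/164, 22/164, 43/164] ≈ [0.2988, 0.3049, 0.1341, 0.2622]
Σpᵢ² = (2401 + 2500 + 484 + 1849)/164² = 7234/26896
Gini = 1 - Σpᵢ² = 1 - 7234/26896 = 0.731

0.731


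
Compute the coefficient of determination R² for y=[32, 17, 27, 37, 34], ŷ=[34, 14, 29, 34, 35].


ȳ = 29.4
SS_res = Σ(y-ŷ)² = 27
SS_tot = Σ(y-ȳ)² = 245.2
R² = 1 - SS_res/SS_tot = 1 - 0.1101 = 0.8899

0.8899


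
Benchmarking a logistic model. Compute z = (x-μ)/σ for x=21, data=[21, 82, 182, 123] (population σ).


μ = 102, σ = 58.741
z = (21 - 102)/58.741 = -1.3789

-1.3789


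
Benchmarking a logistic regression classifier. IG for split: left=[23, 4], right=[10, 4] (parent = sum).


Parent = [33, 8], H_parent = 0.7121
H_left = 0.6052 (n=27), H_right = 0.8631 (n=14)
H_children = (27/41)·0.6052 + (14/41)·0.8631 = 0.6933
IG = 0.7121 - 0.6933 = 0.0188

0.0188


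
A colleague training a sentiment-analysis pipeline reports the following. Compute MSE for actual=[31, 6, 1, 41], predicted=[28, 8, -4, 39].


Squared errors: (31-28)²=9, (6-8)²=4, (1+ 4)²=25, (41-39)²=4
Sum = 42
MSE = 42/4 = 21/2

21/2


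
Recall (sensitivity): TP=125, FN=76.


Recall = TP/(TP+FN)
= 125/(125+76)
= 125/201 = 62.19%

62.19%


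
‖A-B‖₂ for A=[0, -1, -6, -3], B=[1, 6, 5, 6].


d = √((0-1)² + (-1-6)² + (-6-5)² + (-3-6)²)
  = √(1 + 49 + 121 + 81)
  = √252 = 15.8745

15.8745


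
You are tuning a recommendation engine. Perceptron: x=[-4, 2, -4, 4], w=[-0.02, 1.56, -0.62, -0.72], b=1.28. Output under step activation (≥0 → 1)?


z = (-4)·(-0.02) + (2)·(1.56) + (-4)·(-0.62) + (4)·(-0.72) + 1.28
  = 4.08
step(z) = 1 (z≥0)

1


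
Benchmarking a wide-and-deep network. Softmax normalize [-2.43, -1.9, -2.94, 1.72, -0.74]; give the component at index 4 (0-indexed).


Exponentials: e^-2.43=0.088, e^-1.9=0.1496, e^-2.94=0.0529, e^1.72=5.5845, e^-0.74=0.4771
Sum = 6.3521
Softmax = [0.0139, 0.0235, 0.0083, 0.8792, 0.0751]
p[4] = 0.4771/6.3521 = 0.0751

0.0751


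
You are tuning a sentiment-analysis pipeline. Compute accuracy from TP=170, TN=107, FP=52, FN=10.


Accuracy = (TP+TN)/(TP+TN+FP+FN)
= (170+107)/(339)
= 277/339 = 81.71%

81.71%


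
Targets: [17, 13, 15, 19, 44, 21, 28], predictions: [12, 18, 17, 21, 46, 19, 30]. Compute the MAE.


Absolute errors: |17-12|=5, |13-18|=5, |15-17|=2, |19-21|=2, |44-46|=2, |21-19|=2, |28-30|=2
Sum = 20
MAE = 20/7 = 20/7

20/7


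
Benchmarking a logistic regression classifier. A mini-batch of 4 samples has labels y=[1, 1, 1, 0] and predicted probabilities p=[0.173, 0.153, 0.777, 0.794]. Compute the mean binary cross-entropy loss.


L[0] = -ln(0.173) = 1.7545
L[1] = -ln(0.153) = 1.8773
L[2] = -ln(0.777) = 0.2523
L[3] = -ln(1-0.794) = -ln(0.206) = 1.5799
mean = (1.7545 + 1.8773 + 0.2523 + 1.5799)/4 = 1.366

1.366


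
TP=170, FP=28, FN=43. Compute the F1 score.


Precision = 170/198 = 0.8586
Recall = 170/213 = 0.7981
F1 = 2·P·R/(P+R) = 2·TP/(2·TP+FP+FN) = 340/(340+28+43) = 340/411 = 0.8273

0.8273


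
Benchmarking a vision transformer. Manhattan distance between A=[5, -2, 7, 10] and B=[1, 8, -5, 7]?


d = |5-1| + |-2-8| + |7+ 5| + |10-7|
  = 4 + 10 + 12 + 3
  = 29

29


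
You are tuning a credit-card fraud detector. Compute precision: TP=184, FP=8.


Precision = TP/(TP+FP)
= 184/(184+8)
= 184/192 = 95.83%

95.83%


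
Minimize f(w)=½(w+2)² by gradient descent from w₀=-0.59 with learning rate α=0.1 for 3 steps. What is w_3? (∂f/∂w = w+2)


step 1: grad = -0.59+2 = 1.41; w = -0.59 - 0.1·(1.41) = -0.731
step 2: grad = -0.731+2 = 1.269; w = -0.731 - 0.1·(1.269) = -0.8579
step 3: grad = -0.8579+2 = 1.1421; w = -0.8579 - 0.1·(1.1421) = -0.97211

-0.97211


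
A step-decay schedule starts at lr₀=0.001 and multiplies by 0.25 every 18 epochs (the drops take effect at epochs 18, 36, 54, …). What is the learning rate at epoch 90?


n_drops = ⌊90/18⌋ = 5
lr = 0.001·0.25^5 = 0.001·0.0009765625 = 0.0000009765625

0.0000009765625


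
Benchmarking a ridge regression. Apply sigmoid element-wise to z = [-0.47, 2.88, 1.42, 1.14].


σ(-0.47) = 1/(1+e^0.47) = 0.3846
σ(2.88) = 1/(1+e^-2.88) = 0.9468
σ(1.42) = 1/(1+e^-1.42) = 0.8053
σ(1.14) = 1/(1+e^-1.14) = 0.7577
result = [0.3846, 0.9468, 0.8053, 0.7577]

[0.3846, 0.9468, 0.8053, 0.7577]


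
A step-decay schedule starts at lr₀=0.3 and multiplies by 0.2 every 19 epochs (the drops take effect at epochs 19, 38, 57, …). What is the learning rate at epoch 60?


n_drops = ⌊60/19⌋ = 3
lr = 0.3·0.2^3 = 0.3·0.008 = 0.0024

0.0024


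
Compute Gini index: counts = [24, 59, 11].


Probabilities: [24/94, 59/94, 11/94] ≈ [0.2553, 0.6277, 0.117]
Σpᵢ² = (576 + 3481 + 121)/94² = 4178/8836
Gini = 1 - Σpᵢ² = 1 - 4178/8836 = 0.5272

0.5272


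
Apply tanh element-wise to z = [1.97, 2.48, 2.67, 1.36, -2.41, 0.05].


tanh(1.97) = 0.9618
tanh(2.48) = 0.9861
tanh(2.67) = 0.9905
tanh(1.36) = 0.8764
tanh(-2.41) = -0.984
tanh(0.05) = 0.05
result = [0.9618, 0.9861, 0.9905, 0.8764, -0.984, 0.05]

[0.9618, 0.9861, 0.9905, 0.8764, -0.984, 0.05]


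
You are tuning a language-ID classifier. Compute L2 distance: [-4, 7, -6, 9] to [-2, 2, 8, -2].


d = √((-4+ 2)² + (7-2)² + (-6-8)² + (9+ 2)²)
  = √(4 + 25 + 196 + 121)
  = √346 = 18.6011

18.6011


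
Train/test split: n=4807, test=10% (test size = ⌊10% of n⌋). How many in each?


Test = ⌊4807·10/100⌋ = 480
Train = 4807 - 480 = 4327

Train: 4327, Test: 480


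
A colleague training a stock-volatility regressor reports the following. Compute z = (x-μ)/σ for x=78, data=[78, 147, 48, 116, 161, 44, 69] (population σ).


μ = 94.7143, σ = 43.5487
z = (78 - 94.7143)/43.5487 = -0.3838

-0.3838


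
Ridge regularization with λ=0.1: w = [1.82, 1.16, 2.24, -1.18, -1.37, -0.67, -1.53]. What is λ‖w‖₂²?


‖w‖₂² = (1.82)² + (1.16)² + (2.24)² + (-1.18)² + (-1.37)² + (-0.67)² + (-1.53)²
     = 3.3124 + 1.3456 + 5.0176 + 1.3924 + 1.8769 + 0.4489 + 2.3409
     = 15.7347
λ·‖w‖₂² = 0.1·15.7347 = 1.57347

1.57347


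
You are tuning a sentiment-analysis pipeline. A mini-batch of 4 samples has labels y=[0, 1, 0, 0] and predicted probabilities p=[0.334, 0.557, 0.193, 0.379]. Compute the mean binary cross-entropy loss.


L[0] = -ln(1-0.334) = -ln(0.666) = 0.4065
L[1] = -ln(0.557) = 0.5852
L[2] = -ln(1-0.193) = -ln(0.807) = 0.2144
L[3] = -ln(1-0.379) = -ln(0.621) = 0.4764
mean = (0.4065 + 0.5852 + 0.2144 + 0.4764)/4 = 0.4206

0.4206


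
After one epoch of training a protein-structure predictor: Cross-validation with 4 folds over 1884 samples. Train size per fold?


Fold size = 1884/4 = 471
Training per fold = 1884 - 471 = 1413

1413


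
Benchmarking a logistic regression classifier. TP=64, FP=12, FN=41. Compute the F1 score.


Precision = 64/76 = 0.8421
Recall = 64/105 = 0.6095
F1 = 2·P·R/(P+R) = 2·TP/(2·TP+FP+FN) = 128/(128+12+41) = 128/181 = 0.7072

0.7072


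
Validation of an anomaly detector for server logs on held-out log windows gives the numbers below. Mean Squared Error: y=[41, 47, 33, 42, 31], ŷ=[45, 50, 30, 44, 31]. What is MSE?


Squared errors: (41-45)²=16, (47-50)²=9, (33-30)²=9, (42-44)²=4, (31-31)²=0
Sum = 38
MSE = 38/5 = 38/5

38/5


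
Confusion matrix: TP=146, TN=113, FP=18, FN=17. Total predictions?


Total = TP + TN + FP + FN
= 146 + 113 + 18 + 17
= 294
(Predicted positive: 164, predicted negative: 130)

294


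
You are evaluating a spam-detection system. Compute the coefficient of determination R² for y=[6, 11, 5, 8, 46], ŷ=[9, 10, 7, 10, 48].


ȳ = 15.2
SS_res = Σ(y-ŷ)² = 22
SS_tot = Σ(y-ȳ)² = 1206.8
R² = 1 - SS_res/SS_tot = 1 - 0.0182 = 0.9818

0.9818


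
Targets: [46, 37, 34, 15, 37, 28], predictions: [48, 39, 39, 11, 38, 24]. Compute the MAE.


Absolute errors: |46-48|=2, |37-39|=2, |34-39|=5, |15-11|=4, |37-38|=1, |28-24|=4
Sum = 18
MAE = 18/6 = 3

3


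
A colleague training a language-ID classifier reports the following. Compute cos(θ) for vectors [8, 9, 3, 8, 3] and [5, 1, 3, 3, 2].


A·B = 8·5 + 9·1 + 3·3 + 8·3 + 3·2 = 88
‖A‖ = √227 = 15.0665, ‖B‖ = √48 = 6.9282
cos = 88/(√227·√48) = 88/√10896 = 0.843

0.843


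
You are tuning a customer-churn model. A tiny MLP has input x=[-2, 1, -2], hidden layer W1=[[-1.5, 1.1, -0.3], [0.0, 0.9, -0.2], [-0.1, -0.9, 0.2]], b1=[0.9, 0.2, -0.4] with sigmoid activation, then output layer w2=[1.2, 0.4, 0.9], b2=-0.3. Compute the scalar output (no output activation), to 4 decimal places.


z1[0] = (-1.5)·(-2) + (1.1)·(1) + (-0.3)·(-2) + 0.9 = 5.6
z1[1] = (0.0)·(-2) + (0.9)·(1) + (-0.2)·(-2) + 0.2 = 1.5
z1[2] = (-0.1)·(-2) + (-0.9)·(1) + (0.2)·(-2) - 0.4 = -1.5
h = sigmoid(z1) = [0.9963, 0.8176, 0.1824]
output = (1.2)·(0.9963) + (0.4)·(0.8176) + (0.9)·(0.1824) - 0.3 = 1.3868

1.3868


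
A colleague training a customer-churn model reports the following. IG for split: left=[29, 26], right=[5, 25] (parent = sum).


Parent = [34, 51], H_parent = 0.971
H_left = 0.9979 (n=55), H_right = 0.65 (n=30)
H_children = (55/85)·0.9979 + (30/85)·0.65 = 0.8751
IG = 0.971 - 0.8751 = 0.0959

0.0959


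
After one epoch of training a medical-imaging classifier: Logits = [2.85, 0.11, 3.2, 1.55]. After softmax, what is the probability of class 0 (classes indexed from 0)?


Exponentials: e^2.85=17.2878, e^0.11=1.1163, e^3.2=24.5325, e^1.55=4.7115
Sum = 47.6481
Softmax = [0.3628, 0.0234, 0.5149, 0.0989]
p[0] = 17.2878/47.6481 = 0.3628

0.3628


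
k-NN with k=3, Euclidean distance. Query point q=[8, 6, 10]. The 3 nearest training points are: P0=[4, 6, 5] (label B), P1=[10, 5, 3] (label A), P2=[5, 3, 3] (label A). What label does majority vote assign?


d(q,P0) = 6.4031  (label B)
d(q,P1) = 7.3485  (label A)
d(q,P2) = 8.1854  (label A)
Votes: A=2, B=1
Majority → A

A


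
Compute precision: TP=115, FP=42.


Precision = TP/(TP+FP)
= 115/(115+42)
= 115/157 = 73.25%

73.25%


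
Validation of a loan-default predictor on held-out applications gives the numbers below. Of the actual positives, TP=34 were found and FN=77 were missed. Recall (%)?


Recall = TP/(TP+FN)
= 34/(34+77)
= 34/111 = 30.63%

30.63%


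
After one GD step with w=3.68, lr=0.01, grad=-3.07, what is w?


w_new = w - α·∇
= 3.68 - 0.01·-3.07
= 3.68 + 0.0307
= 3.7107

3.7107


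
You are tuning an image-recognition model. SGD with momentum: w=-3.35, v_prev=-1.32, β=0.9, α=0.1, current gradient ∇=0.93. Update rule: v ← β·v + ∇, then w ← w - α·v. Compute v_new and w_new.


v_new = 0.9·-1.32 + 0.93 = -1.188 + 0.93 = -0.258
w_new = -3.35 - 0.1·-0.258 = -3.35 + 0.0258 = -3.3242

v_new=-0.258, w_new=-3.3242


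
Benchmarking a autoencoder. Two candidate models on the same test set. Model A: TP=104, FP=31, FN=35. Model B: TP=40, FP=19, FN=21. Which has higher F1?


Model A: P=104/135=0.7704, R=104/139=0.7482, F1=2PR/(P+R)=2TP/(2TP+FP+FN)=208/274=0.7591
Model B: P=40/59=0.678, R=40/61=0.6557, F1=2PR/(P+R)=2TP/(2TP+FP+FN)=80/120=0.6667
0.7591 > 0.6667 → Model A

Model A


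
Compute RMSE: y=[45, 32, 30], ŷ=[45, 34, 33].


MSE = 13/3 = 4.3333
RMSE = √(13/3) = 2.0817

2.0817


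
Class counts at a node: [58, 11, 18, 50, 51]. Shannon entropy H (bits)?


Probabilities: [58/188, 11/188, 18/188, 50/188, 51/188] ≈ [0.3085, 0.0585, 0.0957, 0.266, 0.2713]
H = -((58/188)·log₂(58/188) + (11/188)·log₂(11/188) + (18/188)·log₂(18/188) + (50/188)·log₂(50/188) + (51/188)·log₂(51/188))
  = 2.1059 bits

2.1059 bits


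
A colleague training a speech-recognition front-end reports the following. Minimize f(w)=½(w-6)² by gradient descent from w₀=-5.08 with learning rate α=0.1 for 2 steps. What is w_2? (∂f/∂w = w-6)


step 1: grad = -5.08-6 = -11.08; w = -5.08 - 0.1·(-11.08) = -3.972
step 2: grad = -3.972-6 = -9.972; w = -3.972 - 0.1·(-9.972) = -2.9748

-2.9748


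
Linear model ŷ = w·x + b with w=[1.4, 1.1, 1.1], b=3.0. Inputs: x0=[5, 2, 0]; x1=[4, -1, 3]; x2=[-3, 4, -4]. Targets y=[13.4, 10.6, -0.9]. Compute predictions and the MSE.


ŷ0 = (1.4)·(5) + (1.1)·(2) + (1.1)·(0) + 3.0 = 12.2
ŷ1 = (1.4)·(4) + (1.1)·(-1) + (1.1)·(3) + 3.0 = 10.8
ŷ2 = (1.4)·(-3) + (1.1)·(4) + (1.1)·(-4) + 3.0 = -1.2
errors² = [1.44, 0.04, 0.09]
MSE = 1.5700/3 = 0.5233

0.5233


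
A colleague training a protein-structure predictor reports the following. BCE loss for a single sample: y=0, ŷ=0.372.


BCE = -[y·ln(p) + (1-y)·ln(1-p)]
= -0 - 1·ln(1-0.372)
= -ln(0.628) = 0.4652

0.4652


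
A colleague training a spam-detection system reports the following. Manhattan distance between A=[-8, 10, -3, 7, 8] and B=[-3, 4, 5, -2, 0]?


d = |-8+ 3| + |10-4| + |-3-5| + |7+ 2| + |8-0|
  = 5 + 6 + 8 + 9 + 8
  = 36

36


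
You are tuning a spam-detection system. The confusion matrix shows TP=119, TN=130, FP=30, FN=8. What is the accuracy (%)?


Accuracy = (TP+TN)/(TP+TN+FP+FN)
= (119+130)/(287)
= 249/287 = 86.76%

86.76%


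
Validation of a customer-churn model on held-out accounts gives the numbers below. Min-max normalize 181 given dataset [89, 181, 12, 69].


min=12, max=181
(181-12)/(181-12) = 169/169 = 1.0

1.0


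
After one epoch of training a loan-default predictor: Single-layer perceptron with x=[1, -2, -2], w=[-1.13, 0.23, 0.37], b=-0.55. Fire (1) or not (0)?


z = (1)·(-1.13) + (-2)·(0.23) + (-2)·(0.37) - 0.55
  = -2.88
step(z) = 0 (z<0)

0


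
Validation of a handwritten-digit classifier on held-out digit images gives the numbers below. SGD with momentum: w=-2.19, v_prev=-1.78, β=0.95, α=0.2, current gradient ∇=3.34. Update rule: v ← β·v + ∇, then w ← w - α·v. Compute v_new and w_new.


v_new = 0.95·-1.78 + 3.34 = -1.691 + 3.34 = 1.649
w_new = -2.19 - 0.2·1.649 = -2.19 - 0.3298 = -2.5198

v_new=1.649, w_new=-2.5198


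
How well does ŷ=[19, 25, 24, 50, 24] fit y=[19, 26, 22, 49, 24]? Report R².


ȳ = 28
SS_res = Σ(y-ŷ)² = 6
SS_tot = Σ(y-ȳ)² = 578
R² = 1 - SS_res/SS_tot = 1 - 0.0104 = 0.9896

0.9896


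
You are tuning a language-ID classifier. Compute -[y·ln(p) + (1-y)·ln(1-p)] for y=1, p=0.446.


BCE = -[y·ln(p) + (1-y)·ln(1-p)]
= -1·ln(0.446) - 0
= -ln(0.446) = 0.8074

0.8074


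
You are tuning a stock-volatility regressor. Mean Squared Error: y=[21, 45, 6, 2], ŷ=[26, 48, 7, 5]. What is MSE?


Squared errors: (21-26)²=25, (45-48)²=9, (6-7)²=1, (2-5)²=9
Sum = 44
MSE = 44/4 = 11

11


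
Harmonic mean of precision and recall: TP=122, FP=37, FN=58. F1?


Precision = 122/159 = 0.7673
Recall = 122/180 = 0.6778
F1 = 2·P·R/(P+R) = 2·TP/(2·TP+FP+FN) = 244/(244+37+58) = 244/339 = 0.7198

0.7198


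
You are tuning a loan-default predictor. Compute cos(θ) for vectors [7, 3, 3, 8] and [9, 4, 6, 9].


A·B = 7·9 + 3·4 + 3·6 + 8·9 = 165
‖A‖ = √131 = 11.4455, ‖B‖ = √214 = 14.6287
cos = 165/(√131·√214) = 165/√28034 = 0.9855

0.9855


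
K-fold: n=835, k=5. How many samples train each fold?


Fold size = 835/5 = 167
Training per fold = 835 - 167 = 668

668


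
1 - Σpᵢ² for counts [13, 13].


Probabilities: [13/26, 13/26] ≈ [0.5, 0.5]
Σpᵢ² = (169 + 169)/26² = 338/676
Gini = 1 - Σpᵢ² = 1 - 338/676 = 0.5

0.5


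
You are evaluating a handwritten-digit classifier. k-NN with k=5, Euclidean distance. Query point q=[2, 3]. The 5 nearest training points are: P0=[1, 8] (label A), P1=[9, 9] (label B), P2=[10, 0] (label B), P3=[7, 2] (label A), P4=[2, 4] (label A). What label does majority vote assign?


d(q,P0) = 5.099  (label A)
d(q,P1) = 9.2195  (label B)
d(q,P2) = 8.544  (label B)
d(q,P3) = 5.099  (label A)
d(q,P4) = 1.0  (label A)
Votes: A=3, B=2
Majority → A

A


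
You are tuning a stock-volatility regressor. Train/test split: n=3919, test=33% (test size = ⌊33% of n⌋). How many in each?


Test = ⌊3919·33/100⌋ = 1293
Train = 3919 - 1293 = 2626

Train: 2626, Test: 1293


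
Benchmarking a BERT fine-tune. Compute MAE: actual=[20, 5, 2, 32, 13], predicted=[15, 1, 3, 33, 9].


Absolute errors: |20-15|=5, |5-1|=4, |2-3|=1, |32-33|=1, |13-9|=4
Sum = 15
MAE = 15/5 = 3

3


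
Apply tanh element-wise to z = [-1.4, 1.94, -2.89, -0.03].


tanh(-1.4) = -0.8854
tanh(1.94) = 0.9595
tanh(-2.89) = -0.9938
tanh(-0.03) = -0.03
result = [-0.8854, 0.9595, -0.9938, -0.03]

[-0.8854, 0.9595, -0.9938, -0.03]


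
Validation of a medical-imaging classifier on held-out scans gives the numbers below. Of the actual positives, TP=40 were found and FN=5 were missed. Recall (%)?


Recall = TP/(TP+FN)
= 40/(40+5)
= 40/45 = 88.89%

88.89%


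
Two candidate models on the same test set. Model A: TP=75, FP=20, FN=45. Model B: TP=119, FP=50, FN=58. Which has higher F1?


Model A: P=75/95=0.7895, R=75/120=0.625, F1=2PR/(P+R)=2TP/(2TP+FP+FN)=150/215=0.6977
Model B: P=119/169=0.7041, R=119/177=0.6723, F1=2PR/(P+R)=2TP/(2TP+FP+FN)=238/346=0.6879
0.6977 > 0.6879 → Model A

Model A


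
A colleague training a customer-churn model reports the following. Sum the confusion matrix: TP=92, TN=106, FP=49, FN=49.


Total = TP + TN + FP + FN
= 92 + 106 + 49 + 49
= 296
(Predicted positive: 141, predicted negative: 155)

296


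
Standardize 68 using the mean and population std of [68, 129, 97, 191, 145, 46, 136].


μ = 116, σ = 45.6696
z = (68 - 116)/45.6696 = -1.051

-1.051


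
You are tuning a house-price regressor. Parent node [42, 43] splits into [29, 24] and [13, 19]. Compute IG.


Parent = [42, 43], H_parent = 0.9999
H_left = 0.9936 (n=53), H_right = 0.9745 (n=32)
H_children = (53/85)·0.9936 + (32/85)·0.9745 = 0.9864
IG = 0.9999 - 0.9864 = 0.0135

0.0135


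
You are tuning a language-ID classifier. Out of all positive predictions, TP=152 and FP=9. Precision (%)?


Precision = TP/(TP+FP)
= 152/(152+9)
= 152/161 = 94.41%

94.41%


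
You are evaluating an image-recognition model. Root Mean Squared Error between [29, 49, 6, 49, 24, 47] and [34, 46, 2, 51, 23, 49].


MSE = 59/6 = 9.8333
RMSE = √(59/6) = 3.1358

3.1358


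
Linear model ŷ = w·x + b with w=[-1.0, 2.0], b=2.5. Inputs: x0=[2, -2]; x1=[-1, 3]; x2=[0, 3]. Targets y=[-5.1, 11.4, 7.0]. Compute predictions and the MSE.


ŷ0 = (-1.0)·(2) + (2.0)·(-2) + 2.5 = -3.5
ŷ1 = (-1.0)·(-1) + (2.0)·(3) + 2.5 = 9.5
ŷ2 = (-1.0)·(0) + (2.0)·(3) + 2.5 = 8.5
errors² = [2.56, 3.61, 2.25]
MSE = 8.4200/3 = 2.8067

2.8067


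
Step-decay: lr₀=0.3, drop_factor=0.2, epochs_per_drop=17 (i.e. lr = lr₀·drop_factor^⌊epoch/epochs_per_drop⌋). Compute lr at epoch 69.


n_drops = ⌊69/17⌋ = 4
lr = 0.3·0.2^4 = 0.3·0.0016 = 0.00048

0.00048


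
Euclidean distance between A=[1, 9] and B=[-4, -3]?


d = √((1+ 4)² + (9+ 3)²)
  = √(25 + 144)
  = √169 = 13.0

13.0


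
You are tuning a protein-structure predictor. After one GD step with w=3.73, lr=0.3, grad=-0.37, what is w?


w_new = w - α·∇
= 3.73 - 0.3·-0.37
= 3.73 + 0.111
= 3.841

3.841


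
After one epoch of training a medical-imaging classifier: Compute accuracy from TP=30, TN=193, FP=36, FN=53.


Accuracy = (TP+TN)/(TP+TN+FP+FN)
= (30+193)/(312)
= 223/312 = 71.47%

71.47%


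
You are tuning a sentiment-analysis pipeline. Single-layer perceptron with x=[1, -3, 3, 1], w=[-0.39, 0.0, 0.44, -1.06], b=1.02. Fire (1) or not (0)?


z = (1)·(-0.39) + (-3)·(0.0) + (3)·(0.44) + (1)·(-1.06) + 1.02
  = 0.89
step(z) = 1 (z≥0)

1


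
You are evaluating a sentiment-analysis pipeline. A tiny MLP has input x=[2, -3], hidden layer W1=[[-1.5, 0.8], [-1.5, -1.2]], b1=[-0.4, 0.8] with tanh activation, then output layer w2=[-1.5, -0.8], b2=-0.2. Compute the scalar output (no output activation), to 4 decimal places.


z1[0] = (-1.5)·(2) + (0.8)·(-3) - 0.4 = -5.8
z1[1] = (-1.5)·(2) + (-1.2)·(-3) + 0.8 = 1.4
h = tanh(z1) = [-1.0, 0.8854]
output = (-1.5)·(-1.0) + (-0.8)·(0.8854) - 0.2 = 0.5917

0.5917


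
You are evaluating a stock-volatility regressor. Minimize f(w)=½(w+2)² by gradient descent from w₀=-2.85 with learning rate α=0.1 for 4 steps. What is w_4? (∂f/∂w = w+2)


step 1: grad = -2.85+2 = -0.85; w = -2.85 - 0.1·(-0.85) = -2.765
step 2: grad = -2.765+2 = -0.765; w = -2.765 - 0.1·(-0.765) = -2.6885
step 3: grad = -2.6885+2 = -0.6885; w = -2.6885 - 0.1·(-0.6885) = -2.61965
step 4: grad = -2.61965+2 = -0.61965; w = -2.61965 - 0.1·(-0.61965) = -2.557685

-2.557685


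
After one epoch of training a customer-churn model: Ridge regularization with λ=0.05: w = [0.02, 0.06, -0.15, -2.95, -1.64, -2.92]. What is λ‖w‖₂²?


‖w‖₂² = (0.02)² + (0.06)² + (-0.15)² + (-2.95)² + (-1.64)² + (-2.92)²
     = 0.0004 + 0.0036 + 0.0225 + 8.7025 + 2.6896 + 8.5264
     = 19.945
λ·‖w‖₂² = 0.05·19.945 = 0.99725

0.99725


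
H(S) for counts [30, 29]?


Probabilities: [30/59, 29/59] ≈ [0.5085, 0.4915]
H = -((30/59)·log₂(30/59) + (29/59)·log₂(29/59))
  = 0.9998 bits

0.9998 bits


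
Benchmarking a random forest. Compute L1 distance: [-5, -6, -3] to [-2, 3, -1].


d = |-5+ 2| + |-6-3| + |-3+ 1|
  = 3 + 9 + 2
  = 14

14


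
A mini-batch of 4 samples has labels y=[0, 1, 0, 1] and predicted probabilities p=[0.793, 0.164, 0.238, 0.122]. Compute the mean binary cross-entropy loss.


L[0] = -ln(1-0.793) = -ln(0.207) = 1.575
L[1] = -ln(0.164) = 1.8079
L[2] = -ln(1-0.238) = -ln(0.762) = 0.2718
L[3] = -ln(0.122) = 2.1037
mean = (1.575 + 1.8079 + 0.2718 + 2.1037)/4 = 1.4396

1.4396


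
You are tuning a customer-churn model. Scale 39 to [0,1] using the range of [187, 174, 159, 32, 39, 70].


min=32, max=187
(39-32)/(187-32) = 7/155 = 0.0452

0.0452


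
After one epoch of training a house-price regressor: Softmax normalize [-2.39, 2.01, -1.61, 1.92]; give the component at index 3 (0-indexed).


Exponentials: e^-2.39=0.0916, e^2.01=7.4633, e^-1.61=0.1999, e^1.92=6.821
Sum = 14.5758
Softmax = [0.0063, 0.512, 0.0137, 0.468]
p[3] = 6.821/14.5758 = 0.468

0.468


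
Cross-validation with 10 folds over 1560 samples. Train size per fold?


Fold size = 1560/10 = 156
Training per fold = 1560 - 156 = 1404

1404


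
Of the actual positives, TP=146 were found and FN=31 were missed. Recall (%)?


Recall = TP/(TP+FN)
= 146/(146+31)
= 146/177 = 82.49%

82.49%


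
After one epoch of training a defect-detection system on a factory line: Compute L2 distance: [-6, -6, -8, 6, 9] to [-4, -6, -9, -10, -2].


d = √((-6+ 4)² + (-6+ 6)² + (-8+ 9)² + (6+ 10)² + (9+ 2)²)
  = √(4 + 0 + 1 + 256 + 121)
  = √382 = 19.5448

19.5448


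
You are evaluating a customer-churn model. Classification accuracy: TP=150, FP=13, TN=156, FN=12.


Accuracy = (TP+TN)/(TP+TN+FP+FN)
= (150+156)/(331)
= 306/331 = 92.45%

92.45%


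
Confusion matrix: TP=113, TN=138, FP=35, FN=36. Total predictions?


Total = TP + TN + FP + FN
= 113 + 138 + 35 + 36
= 322
(Predicted positive: 148, predicted negative: 174)

322


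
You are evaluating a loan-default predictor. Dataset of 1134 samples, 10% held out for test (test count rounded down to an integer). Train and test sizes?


Test = ⌊1134·10/100⌋ = 113
Train = 1134 - 113 = 1021

Train: 1021, Test: 113


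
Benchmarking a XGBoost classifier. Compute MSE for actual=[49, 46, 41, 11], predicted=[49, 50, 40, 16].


Squared errors: (49-49)²=0, (46-50)²=16, (41-40)²=1, (11-16)²=25
Sum = 42
MSE = 42/4 = 21/2

21/2


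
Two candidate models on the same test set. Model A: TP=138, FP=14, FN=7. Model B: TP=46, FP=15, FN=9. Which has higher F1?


Model A: P=138/152=0.9079, R=138/145=0.9517, F1=2PR/(P+R)=2TP/(2TP+FP+FN)=276/297=0.9293
Model B: P=46/61=0.7541, R=46/55=0.8364, F1=2PR/(P+R)=2TP/(2TP+FP+FN)=92/116=0.7931
0.9293 > 0.7931 → Model A

Model A


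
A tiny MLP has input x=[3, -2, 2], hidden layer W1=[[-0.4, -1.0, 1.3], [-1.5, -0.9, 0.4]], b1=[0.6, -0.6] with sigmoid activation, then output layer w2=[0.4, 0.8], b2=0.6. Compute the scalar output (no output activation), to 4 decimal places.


z1[0] = (-0.4)·(3) + (-1.0)·(-2) + (1.3)·(2) + 0.6 = 4.0
z1[1] = (-1.5)·(3) + (-0.9)·(-2) + (0.4)·(2) - 0.6 = -2.5
h = sigmoid(z1) = [0.982, 0.0759]
output = (0.4)·(0.982) + (0.8)·(0.0759) + 0.6 = 1.0535

1.0535


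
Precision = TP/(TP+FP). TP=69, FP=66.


Precision = TP/(TP+FP)
= 69/(69+66)
= 69/135 = 51.11%

51.11%


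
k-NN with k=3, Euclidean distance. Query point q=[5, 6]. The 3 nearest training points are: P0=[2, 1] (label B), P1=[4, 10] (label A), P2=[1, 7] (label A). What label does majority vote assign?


d(q,P0) = 5.831  (label B)
d(q,P1) = 4.1231  (label A)
d(q,P2) = 4.1231  (label A)
Votes: A=2, B=1
Majority → A

A


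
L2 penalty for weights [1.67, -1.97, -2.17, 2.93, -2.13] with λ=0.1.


‖w‖₂² = (1.67)² + (-1.97)² + (-2.17)² + (2.93)² + (-2.13)²
     = 2.7889 + 3.8809 + 4.7089 + 8.5849 + 4.5369
     = 24.5005
λ·‖w‖₂² = 0.1·24.5005 = 2.45005

2.45005


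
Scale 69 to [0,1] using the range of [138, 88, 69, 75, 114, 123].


min=69, max=138
(69-69)/(138-69) = 0/69 = 0.0

0.0


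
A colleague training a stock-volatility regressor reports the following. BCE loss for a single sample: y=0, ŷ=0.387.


BCE = -[y·ln(p) + (1-y)·ln(1-p)]
= -0 - 1·ln(1-0.387)
= -ln(0.613) = 0.4894

0.4894


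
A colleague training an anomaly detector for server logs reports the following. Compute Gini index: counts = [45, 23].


Probabilities: [45/68, 23/68] ≈ [0.6618, 0.3382]
Σpᵢ² = (2025 + 529)/68² = 2554/4624
Gini = 1 - Σpᵢ² = 1 - 2554/4624 = 0.4477

0.4477


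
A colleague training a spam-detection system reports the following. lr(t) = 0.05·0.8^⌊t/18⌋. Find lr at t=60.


n_drops = ⌊60/18⌋ = 3
lr = 0.05·0.8^3 = 0.05·0.512 = 0.0256

0.0256


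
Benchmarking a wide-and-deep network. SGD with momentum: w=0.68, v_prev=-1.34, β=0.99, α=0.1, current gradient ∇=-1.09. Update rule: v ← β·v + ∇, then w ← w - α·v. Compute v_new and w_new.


v_new = 0.99·-1.34 - 1.09 = -1.3266 - 1.09 = -2.4166
w_new = 0.68 - 0.1·-2.4166 = 0.68 + 0.24166 = 0.92166

v_new=-2.4166, w_new=0.92166


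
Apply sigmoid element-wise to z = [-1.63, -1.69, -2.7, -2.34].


σ(-1.63) = 1/(1+e^1.63) = 0.1638
σ(-1.69) = 1/(1+e^1.69) = 0.1558
σ(-2.7) = 1/(1+e^2.7) = 0.063
σ(-2.34) = 1/(1+e^2.34) = 0.0879
result = [0.1638, 0.1558, 0.063, 0.0879]

[0.1638, 0.1558, 0.063, 0.0879]


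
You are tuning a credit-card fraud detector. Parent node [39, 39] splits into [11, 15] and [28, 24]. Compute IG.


Parent = [39, 39], H_parent = 1
H_left = 0.9829 (n=26), H_right = 0.9957 (n=52)
H_children = (26/78)·0.9829 + (52/78)·0.9957 = 0.9914
IG = 1 - 0.9914 = 0.0086

0.0086
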